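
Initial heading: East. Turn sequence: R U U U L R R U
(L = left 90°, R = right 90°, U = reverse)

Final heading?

Start: East
  R (right (90° clockwise)) -> South
  U (U-turn (180°)) -> North
  U (U-turn (180°)) -> South
  U (U-turn (180°)) -> North
  L (left (90° counter-clockwise)) -> West
  R (right (90° clockwise)) -> North
  R (right (90° clockwise)) -> East
  U (U-turn (180°)) -> West
Final: West

Answer: Final heading: West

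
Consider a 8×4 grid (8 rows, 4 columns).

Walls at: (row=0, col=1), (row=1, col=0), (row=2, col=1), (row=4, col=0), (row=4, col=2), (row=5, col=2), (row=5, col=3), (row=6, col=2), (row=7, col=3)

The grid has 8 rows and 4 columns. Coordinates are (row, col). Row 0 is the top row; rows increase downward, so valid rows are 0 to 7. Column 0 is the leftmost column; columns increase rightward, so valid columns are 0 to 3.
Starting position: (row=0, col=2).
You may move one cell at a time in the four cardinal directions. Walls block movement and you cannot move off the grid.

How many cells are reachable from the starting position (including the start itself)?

BFS flood-fill from (row=0, col=2):
  Distance 0: (row=0, col=2)
  Distance 1: (row=0, col=3), (row=1, col=2)
  Distance 2: (row=1, col=1), (row=1, col=3), (row=2, col=2)
  Distance 3: (row=2, col=3), (row=3, col=2)
  Distance 4: (row=3, col=1), (row=3, col=3)
  Distance 5: (row=3, col=0), (row=4, col=1), (row=4, col=3)
  Distance 6: (row=2, col=0), (row=5, col=1)
  Distance 7: (row=5, col=0), (row=6, col=1)
  Distance 8: (row=6, col=0), (row=7, col=1)
  Distance 9: (row=7, col=0), (row=7, col=2)
Total reachable: 21 (grid has 23 open cells total)

Answer: Reachable cells: 21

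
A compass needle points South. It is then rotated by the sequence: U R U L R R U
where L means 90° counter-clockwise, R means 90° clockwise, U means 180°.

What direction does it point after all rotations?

Start: South
  U (U-turn (180°)) -> North
  R (right (90° clockwise)) -> East
  U (U-turn (180°)) -> West
  L (left (90° counter-clockwise)) -> South
  R (right (90° clockwise)) -> West
  R (right (90° clockwise)) -> North
  U (U-turn (180°)) -> South
Final: South

Answer: Final heading: South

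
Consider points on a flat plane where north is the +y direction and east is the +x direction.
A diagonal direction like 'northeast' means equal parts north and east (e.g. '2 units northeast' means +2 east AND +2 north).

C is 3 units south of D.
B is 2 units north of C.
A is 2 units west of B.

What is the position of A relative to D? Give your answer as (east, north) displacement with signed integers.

Answer: A is at (east=-2, north=-1) relative to D.

Derivation:
Place D at the origin (east=0, north=0).
  C is 3 units south of D: delta (east=+0, north=-3); C at (east=0, north=-3).
  B is 2 units north of C: delta (east=+0, north=+2); B at (east=0, north=-1).
  A is 2 units west of B: delta (east=-2, north=+0); A at (east=-2, north=-1).
Therefore A relative to D: (east=-2, north=-1).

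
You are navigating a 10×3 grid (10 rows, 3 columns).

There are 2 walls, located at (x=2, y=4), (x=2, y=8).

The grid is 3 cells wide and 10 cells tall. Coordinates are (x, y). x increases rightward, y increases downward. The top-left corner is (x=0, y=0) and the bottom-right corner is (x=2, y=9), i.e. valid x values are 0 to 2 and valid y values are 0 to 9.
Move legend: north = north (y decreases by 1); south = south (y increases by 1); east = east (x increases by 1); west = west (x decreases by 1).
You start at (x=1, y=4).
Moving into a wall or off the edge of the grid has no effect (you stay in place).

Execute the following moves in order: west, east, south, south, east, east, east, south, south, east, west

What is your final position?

Answer: Final position: (x=1, y=7)

Derivation:
Start: (x=1, y=4)
  west (west): (x=1, y=4) -> (x=0, y=4)
  east (east): (x=0, y=4) -> (x=1, y=4)
  south (south): (x=1, y=4) -> (x=1, y=5)
  south (south): (x=1, y=5) -> (x=1, y=6)
  east (east): (x=1, y=6) -> (x=2, y=6)
  east (east): blocked, stay at (x=2, y=6)
  east (east): blocked, stay at (x=2, y=6)
  south (south): (x=2, y=6) -> (x=2, y=7)
  south (south): blocked, stay at (x=2, y=7)
  east (east): blocked, stay at (x=2, y=7)
  west (west): (x=2, y=7) -> (x=1, y=7)
Final: (x=1, y=7)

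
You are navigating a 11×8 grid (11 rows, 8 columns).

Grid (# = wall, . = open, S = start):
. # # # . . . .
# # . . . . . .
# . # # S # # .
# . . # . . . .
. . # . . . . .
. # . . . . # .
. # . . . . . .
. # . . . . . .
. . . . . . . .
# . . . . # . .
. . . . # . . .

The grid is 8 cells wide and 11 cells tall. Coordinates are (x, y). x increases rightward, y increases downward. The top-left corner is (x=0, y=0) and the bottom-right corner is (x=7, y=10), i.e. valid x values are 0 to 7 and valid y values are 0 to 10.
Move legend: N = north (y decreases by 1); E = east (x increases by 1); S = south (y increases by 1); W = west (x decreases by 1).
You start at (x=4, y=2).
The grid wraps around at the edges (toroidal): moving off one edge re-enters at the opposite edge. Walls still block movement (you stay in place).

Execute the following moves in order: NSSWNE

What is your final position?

Start: (x=4, y=2)
  N (north): (x=4, y=2) -> (x=4, y=1)
  S (south): (x=4, y=1) -> (x=4, y=2)
  S (south): (x=4, y=2) -> (x=4, y=3)
  W (west): blocked, stay at (x=4, y=3)
  N (north): (x=4, y=3) -> (x=4, y=2)
  E (east): blocked, stay at (x=4, y=2)
Final: (x=4, y=2)

Answer: Final position: (x=4, y=2)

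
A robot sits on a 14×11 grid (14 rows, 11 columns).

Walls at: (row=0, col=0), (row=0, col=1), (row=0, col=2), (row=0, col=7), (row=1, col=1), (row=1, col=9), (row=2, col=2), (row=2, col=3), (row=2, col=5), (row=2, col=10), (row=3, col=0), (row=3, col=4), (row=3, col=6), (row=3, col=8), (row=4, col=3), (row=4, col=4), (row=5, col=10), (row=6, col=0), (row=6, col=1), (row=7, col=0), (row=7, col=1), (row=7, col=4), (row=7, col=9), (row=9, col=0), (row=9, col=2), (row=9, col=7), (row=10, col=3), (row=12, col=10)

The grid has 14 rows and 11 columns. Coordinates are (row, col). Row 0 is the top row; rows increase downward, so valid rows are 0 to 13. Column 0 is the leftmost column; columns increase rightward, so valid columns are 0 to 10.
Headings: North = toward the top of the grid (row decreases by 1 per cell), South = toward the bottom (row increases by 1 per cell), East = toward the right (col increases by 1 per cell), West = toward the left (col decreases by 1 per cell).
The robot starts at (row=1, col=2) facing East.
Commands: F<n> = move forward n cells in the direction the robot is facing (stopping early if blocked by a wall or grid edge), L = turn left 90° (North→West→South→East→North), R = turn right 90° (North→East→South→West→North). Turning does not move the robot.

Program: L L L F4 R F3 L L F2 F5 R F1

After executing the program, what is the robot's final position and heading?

Answer: Final position: (row=2, col=8), facing South

Derivation:
Start: (row=1, col=2), facing East
  L: turn left, now facing North
  L: turn left, now facing West
  L: turn left, now facing South
  F4: move forward 0/4 (blocked), now at (row=1, col=2)
  R: turn right, now facing West
  F3: move forward 0/3 (blocked), now at (row=1, col=2)
  L: turn left, now facing South
  L: turn left, now facing East
  F2: move forward 2, now at (row=1, col=4)
  F5: move forward 4/5 (blocked), now at (row=1, col=8)
  R: turn right, now facing South
  F1: move forward 1, now at (row=2, col=8)
Final: (row=2, col=8), facing South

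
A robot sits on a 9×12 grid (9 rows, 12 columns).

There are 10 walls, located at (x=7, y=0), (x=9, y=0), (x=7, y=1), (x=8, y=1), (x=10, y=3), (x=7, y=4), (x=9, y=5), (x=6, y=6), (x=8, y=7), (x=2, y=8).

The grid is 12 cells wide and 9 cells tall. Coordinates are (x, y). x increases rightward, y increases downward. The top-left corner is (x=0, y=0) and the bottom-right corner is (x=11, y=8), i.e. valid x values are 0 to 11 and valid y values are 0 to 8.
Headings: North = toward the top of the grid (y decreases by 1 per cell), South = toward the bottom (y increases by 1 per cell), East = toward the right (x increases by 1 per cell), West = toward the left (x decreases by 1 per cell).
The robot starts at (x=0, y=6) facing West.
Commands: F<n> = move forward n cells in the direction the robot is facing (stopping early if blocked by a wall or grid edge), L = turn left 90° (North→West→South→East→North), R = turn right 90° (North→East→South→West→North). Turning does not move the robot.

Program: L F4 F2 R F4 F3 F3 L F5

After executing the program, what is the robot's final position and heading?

Start: (x=0, y=6), facing West
  L: turn left, now facing South
  F4: move forward 2/4 (blocked), now at (x=0, y=8)
  F2: move forward 0/2 (blocked), now at (x=0, y=8)
  R: turn right, now facing West
  F4: move forward 0/4 (blocked), now at (x=0, y=8)
  F3: move forward 0/3 (blocked), now at (x=0, y=8)
  F3: move forward 0/3 (blocked), now at (x=0, y=8)
  L: turn left, now facing South
  F5: move forward 0/5 (blocked), now at (x=0, y=8)
Final: (x=0, y=8), facing South

Answer: Final position: (x=0, y=8), facing South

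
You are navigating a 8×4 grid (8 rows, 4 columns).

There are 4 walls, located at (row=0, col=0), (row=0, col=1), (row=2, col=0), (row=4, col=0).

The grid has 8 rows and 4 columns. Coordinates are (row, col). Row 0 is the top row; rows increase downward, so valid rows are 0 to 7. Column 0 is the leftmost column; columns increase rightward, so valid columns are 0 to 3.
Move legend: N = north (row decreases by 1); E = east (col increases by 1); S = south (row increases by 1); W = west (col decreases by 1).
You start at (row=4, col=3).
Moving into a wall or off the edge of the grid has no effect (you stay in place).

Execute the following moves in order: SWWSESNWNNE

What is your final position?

Start: (row=4, col=3)
  S (south): (row=4, col=3) -> (row=5, col=3)
  W (west): (row=5, col=3) -> (row=5, col=2)
  W (west): (row=5, col=2) -> (row=5, col=1)
  S (south): (row=5, col=1) -> (row=6, col=1)
  E (east): (row=6, col=1) -> (row=6, col=2)
  S (south): (row=6, col=2) -> (row=7, col=2)
  N (north): (row=7, col=2) -> (row=6, col=2)
  W (west): (row=6, col=2) -> (row=6, col=1)
  N (north): (row=6, col=1) -> (row=5, col=1)
  N (north): (row=5, col=1) -> (row=4, col=1)
  E (east): (row=4, col=1) -> (row=4, col=2)
Final: (row=4, col=2)

Answer: Final position: (row=4, col=2)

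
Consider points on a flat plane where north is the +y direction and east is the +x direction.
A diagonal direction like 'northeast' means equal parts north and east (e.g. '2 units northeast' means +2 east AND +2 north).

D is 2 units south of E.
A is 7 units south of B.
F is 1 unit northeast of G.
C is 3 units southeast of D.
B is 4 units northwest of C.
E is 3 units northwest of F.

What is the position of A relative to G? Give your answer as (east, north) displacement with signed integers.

Answer: A is at (east=-3, north=-4) relative to G.

Derivation:
Place G at the origin (east=0, north=0).
  F is 1 unit northeast of G: delta (east=+1, north=+1); F at (east=1, north=1).
  E is 3 units northwest of F: delta (east=-3, north=+3); E at (east=-2, north=4).
  D is 2 units south of E: delta (east=+0, north=-2); D at (east=-2, north=2).
  C is 3 units southeast of D: delta (east=+3, north=-3); C at (east=1, north=-1).
  B is 4 units northwest of C: delta (east=-4, north=+4); B at (east=-3, north=3).
  A is 7 units south of B: delta (east=+0, north=-7); A at (east=-3, north=-4).
Therefore A relative to G: (east=-3, north=-4).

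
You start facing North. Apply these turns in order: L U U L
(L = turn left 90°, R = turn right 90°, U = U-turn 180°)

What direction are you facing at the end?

Start: North
  L (left (90° counter-clockwise)) -> West
  U (U-turn (180°)) -> East
  U (U-turn (180°)) -> West
  L (left (90° counter-clockwise)) -> South
Final: South

Answer: Final heading: South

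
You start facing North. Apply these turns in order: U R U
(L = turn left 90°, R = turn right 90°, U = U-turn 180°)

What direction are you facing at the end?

Start: North
  U (U-turn (180°)) -> South
  R (right (90° clockwise)) -> West
  U (U-turn (180°)) -> East
Final: East

Answer: Final heading: East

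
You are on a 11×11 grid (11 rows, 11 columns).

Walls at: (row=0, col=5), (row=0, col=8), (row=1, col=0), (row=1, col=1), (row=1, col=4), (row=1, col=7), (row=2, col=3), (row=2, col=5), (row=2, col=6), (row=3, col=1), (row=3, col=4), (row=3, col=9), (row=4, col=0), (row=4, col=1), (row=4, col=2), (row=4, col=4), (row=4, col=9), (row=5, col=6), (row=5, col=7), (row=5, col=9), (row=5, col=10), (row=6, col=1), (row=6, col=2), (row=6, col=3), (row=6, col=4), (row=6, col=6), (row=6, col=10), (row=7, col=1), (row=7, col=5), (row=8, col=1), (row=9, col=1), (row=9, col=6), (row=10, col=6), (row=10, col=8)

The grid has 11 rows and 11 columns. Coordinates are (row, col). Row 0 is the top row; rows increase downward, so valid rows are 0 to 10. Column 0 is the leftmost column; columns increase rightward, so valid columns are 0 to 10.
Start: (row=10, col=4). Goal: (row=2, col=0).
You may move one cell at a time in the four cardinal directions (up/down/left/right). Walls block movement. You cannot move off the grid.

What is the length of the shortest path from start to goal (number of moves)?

Answer: Shortest path length: 18

Derivation:
BFS from (row=10, col=4) until reaching (row=2, col=0):
  Distance 0: (row=10, col=4)
  Distance 1: (row=9, col=4), (row=10, col=3), (row=10, col=5)
  Distance 2: (row=8, col=4), (row=9, col=3), (row=9, col=5), (row=10, col=2)
  Distance 3: (row=7, col=4), (row=8, col=3), (row=8, col=5), (row=9, col=2), (row=10, col=1)
  Distance 4: (row=7, col=3), (row=8, col=2), (row=8, col=6), (row=10, col=0)
  Distance 5: (row=7, col=2), (row=7, col=6), (row=8, col=7), (row=9, col=0)
  Distance 6: (row=7, col=7), (row=8, col=0), (row=8, col=8), (row=9, col=7)
  Distance 7: (row=6, col=7), (row=7, col=0), (row=7, col=8), (row=8, col=9), (row=9, col=8), (row=10, col=7)
  Distance 8: (row=6, col=0), (row=6, col=8), (row=7, col=9), (row=8, col=10), (row=9, col=9)
  Distance 9: (row=5, col=0), (row=5, col=8), (row=6, col=9), (row=7, col=10), (row=9, col=10), (row=10, col=9)
  Distance 10: (row=4, col=8), (row=5, col=1), (row=10, col=10)
  Distance 11: (row=3, col=8), (row=4, col=7), (row=5, col=2)
  Distance 12: (row=2, col=8), (row=3, col=7), (row=4, col=6), (row=5, col=3)
  Distance 13: (row=1, col=8), (row=2, col=7), (row=2, col=9), (row=3, col=6), (row=4, col=3), (row=4, col=5), (row=5, col=4)
  Distance 14: (row=1, col=9), (row=2, col=10), (row=3, col=3), (row=3, col=5), (row=5, col=5)
  Distance 15: (row=0, col=9), (row=1, col=10), (row=3, col=2), (row=3, col=10), (row=6, col=5)
  Distance 16: (row=0, col=10), (row=2, col=2), (row=4, col=10)
  Distance 17: (row=1, col=2), (row=2, col=1)
  Distance 18: (row=0, col=2), (row=1, col=3), (row=2, col=0)  <- goal reached here
One shortest path (18 moves): (row=10, col=4) -> (row=10, col=3) -> (row=10, col=2) -> (row=10, col=1) -> (row=10, col=0) -> (row=9, col=0) -> (row=8, col=0) -> (row=7, col=0) -> (row=6, col=0) -> (row=5, col=0) -> (row=5, col=1) -> (row=5, col=2) -> (row=5, col=3) -> (row=4, col=3) -> (row=3, col=3) -> (row=3, col=2) -> (row=2, col=2) -> (row=2, col=1) -> (row=2, col=0)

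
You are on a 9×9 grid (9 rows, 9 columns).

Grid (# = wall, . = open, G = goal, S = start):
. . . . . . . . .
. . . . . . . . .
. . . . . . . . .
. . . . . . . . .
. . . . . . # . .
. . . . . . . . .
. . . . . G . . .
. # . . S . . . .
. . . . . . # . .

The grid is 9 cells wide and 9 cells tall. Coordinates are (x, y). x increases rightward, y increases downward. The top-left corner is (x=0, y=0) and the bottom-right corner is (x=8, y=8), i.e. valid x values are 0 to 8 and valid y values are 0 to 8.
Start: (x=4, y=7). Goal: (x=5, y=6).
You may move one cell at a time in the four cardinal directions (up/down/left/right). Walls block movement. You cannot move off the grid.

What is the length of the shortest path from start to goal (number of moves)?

BFS from (x=4, y=7) until reaching (x=5, y=6):
  Distance 0: (x=4, y=7)
  Distance 1: (x=4, y=6), (x=3, y=7), (x=5, y=7), (x=4, y=8)
  Distance 2: (x=4, y=5), (x=3, y=6), (x=5, y=6), (x=2, y=7), (x=6, y=7), (x=3, y=8), (x=5, y=8)  <- goal reached here
One shortest path (2 moves): (x=4, y=7) -> (x=5, y=7) -> (x=5, y=6)

Answer: Shortest path length: 2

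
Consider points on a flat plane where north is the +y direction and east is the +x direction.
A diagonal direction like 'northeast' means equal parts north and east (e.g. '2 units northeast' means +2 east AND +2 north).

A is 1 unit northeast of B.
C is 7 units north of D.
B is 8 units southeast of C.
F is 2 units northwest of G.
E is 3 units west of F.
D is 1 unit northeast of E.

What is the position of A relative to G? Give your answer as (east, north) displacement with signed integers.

Answer: A is at (east=5, north=3) relative to G.

Derivation:
Place G at the origin (east=0, north=0).
  F is 2 units northwest of G: delta (east=-2, north=+2); F at (east=-2, north=2).
  E is 3 units west of F: delta (east=-3, north=+0); E at (east=-5, north=2).
  D is 1 unit northeast of E: delta (east=+1, north=+1); D at (east=-4, north=3).
  C is 7 units north of D: delta (east=+0, north=+7); C at (east=-4, north=10).
  B is 8 units southeast of C: delta (east=+8, north=-8); B at (east=4, north=2).
  A is 1 unit northeast of B: delta (east=+1, north=+1); A at (east=5, north=3).
Therefore A relative to G: (east=5, north=3).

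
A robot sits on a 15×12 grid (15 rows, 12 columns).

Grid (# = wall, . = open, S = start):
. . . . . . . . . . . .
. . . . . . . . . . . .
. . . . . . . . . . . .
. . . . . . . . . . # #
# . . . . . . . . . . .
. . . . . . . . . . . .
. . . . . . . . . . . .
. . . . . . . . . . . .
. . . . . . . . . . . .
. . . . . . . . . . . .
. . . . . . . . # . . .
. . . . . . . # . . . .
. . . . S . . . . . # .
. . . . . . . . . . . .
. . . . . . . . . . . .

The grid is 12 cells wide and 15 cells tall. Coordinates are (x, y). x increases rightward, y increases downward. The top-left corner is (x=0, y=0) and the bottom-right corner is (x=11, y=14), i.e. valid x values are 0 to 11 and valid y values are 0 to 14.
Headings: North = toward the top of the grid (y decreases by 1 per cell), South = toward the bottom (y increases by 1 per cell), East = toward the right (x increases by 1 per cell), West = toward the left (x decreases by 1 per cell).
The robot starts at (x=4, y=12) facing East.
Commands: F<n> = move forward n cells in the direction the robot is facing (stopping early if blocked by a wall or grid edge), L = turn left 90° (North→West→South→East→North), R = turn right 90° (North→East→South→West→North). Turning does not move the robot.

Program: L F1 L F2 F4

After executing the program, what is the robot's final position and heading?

Answer: Final position: (x=0, y=11), facing West

Derivation:
Start: (x=4, y=12), facing East
  L: turn left, now facing North
  F1: move forward 1, now at (x=4, y=11)
  L: turn left, now facing West
  F2: move forward 2, now at (x=2, y=11)
  F4: move forward 2/4 (blocked), now at (x=0, y=11)
Final: (x=0, y=11), facing West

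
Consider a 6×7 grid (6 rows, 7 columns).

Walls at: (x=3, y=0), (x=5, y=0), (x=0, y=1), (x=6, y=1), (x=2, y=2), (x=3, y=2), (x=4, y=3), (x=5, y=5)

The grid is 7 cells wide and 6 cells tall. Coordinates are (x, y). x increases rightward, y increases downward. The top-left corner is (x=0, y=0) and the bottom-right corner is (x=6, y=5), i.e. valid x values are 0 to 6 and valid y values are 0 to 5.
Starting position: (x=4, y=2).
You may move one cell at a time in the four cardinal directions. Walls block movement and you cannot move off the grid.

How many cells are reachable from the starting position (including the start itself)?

Answer: Reachable cells: 33

Derivation:
BFS flood-fill from (x=4, y=2):
  Distance 0: (x=4, y=2)
  Distance 1: (x=4, y=1), (x=5, y=2)
  Distance 2: (x=4, y=0), (x=3, y=1), (x=5, y=1), (x=6, y=2), (x=5, y=3)
  Distance 3: (x=2, y=1), (x=6, y=3), (x=5, y=4)
  Distance 4: (x=2, y=0), (x=1, y=1), (x=4, y=4), (x=6, y=4)
  Distance 5: (x=1, y=0), (x=1, y=2), (x=3, y=4), (x=4, y=5), (x=6, y=5)
  Distance 6: (x=0, y=0), (x=0, y=2), (x=1, y=3), (x=3, y=3), (x=2, y=4), (x=3, y=5)
  Distance 7: (x=0, y=3), (x=2, y=3), (x=1, y=4), (x=2, y=5)
  Distance 8: (x=0, y=4), (x=1, y=5)
  Distance 9: (x=0, y=5)
Total reachable: 33 (grid has 34 open cells total)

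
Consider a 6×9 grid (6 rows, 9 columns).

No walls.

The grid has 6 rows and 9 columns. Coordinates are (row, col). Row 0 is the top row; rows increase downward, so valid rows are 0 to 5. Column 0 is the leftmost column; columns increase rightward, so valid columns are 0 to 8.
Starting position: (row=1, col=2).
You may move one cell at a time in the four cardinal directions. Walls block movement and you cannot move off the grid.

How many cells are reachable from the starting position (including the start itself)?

Answer: Reachable cells: 54

Derivation:
BFS flood-fill from (row=1, col=2):
  Distance 0: (row=1, col=2)
  Distance 1: (row=0, col=2), (row=1, col=1), (row=1, col=3), (row=2, col=2)
  Distance 2: (row=0, col=1), (row=0, col=3), (row=1, col=0), (row=1, col=4), (row=2, col=1), (row=2, col=3), (row=3, col=2)
  Distance 3: (row=0, col=0), (row=0, col=4), (row=1, col=5), (row=2, col=0), (row=2, col=4), (row=3, col=1), (row=3, col=3), (row=4, col=2)
  Distance 4: (row=0, col=5), (row=1, col=6), (row=2, col=5), (row=3, col=0), (row=3, col=4), (row=4, col=1), (row=4, col=3), (row=5, col=2)
  Distance 5: (row=0, col=6), (row=1, col=7), (row=2, col=6), (row=3, col=5), (row=4, col=0), (row=4, col=4), (row=5, col=1), (row=5, col=3)
  Distance 6: (row=0, col=7), (row=1, col=8), (row=2, col=7), (row=3, col=6), (row=4, col=5), (row=5, col=0), (row=5, col=4)
  Distance 7: (row=0, col=8), (row=2, col=8), (row=3, col=7), (row=4, col=6), (row=5, col=5)
  Distance 8: (row=3, col=8), (row=4, col=7), (row=5, col=6)
  Distance 9: (row=4, col=8), (row=5, col=7)
  Distance 10: (row=5, col=8)
Total reachable: 54 (grid has 54 open cells total)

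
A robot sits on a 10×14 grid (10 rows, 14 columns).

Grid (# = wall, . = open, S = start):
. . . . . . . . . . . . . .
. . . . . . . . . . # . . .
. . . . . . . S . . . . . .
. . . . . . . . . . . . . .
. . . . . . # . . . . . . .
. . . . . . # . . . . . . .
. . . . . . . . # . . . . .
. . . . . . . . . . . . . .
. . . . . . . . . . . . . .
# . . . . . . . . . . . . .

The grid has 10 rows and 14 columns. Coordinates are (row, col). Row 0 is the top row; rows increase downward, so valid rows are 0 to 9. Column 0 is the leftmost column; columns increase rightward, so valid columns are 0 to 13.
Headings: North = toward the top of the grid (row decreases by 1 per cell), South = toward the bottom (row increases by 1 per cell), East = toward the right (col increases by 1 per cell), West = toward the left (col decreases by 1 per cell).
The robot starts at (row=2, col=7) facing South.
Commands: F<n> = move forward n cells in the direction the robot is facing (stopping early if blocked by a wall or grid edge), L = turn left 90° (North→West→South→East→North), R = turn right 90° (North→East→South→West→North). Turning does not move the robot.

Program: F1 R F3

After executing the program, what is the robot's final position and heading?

Answer: Final position: (row=3, col=4), facing West

Derivation:
Start: (row=2, col=7), facing South
  F1: move forward 1, now at (row=3, col=7)
  R: turn right, now facing West
  F3: move forward 3, now at (row=3, col=4)
Final: (row=3, col=4), facing West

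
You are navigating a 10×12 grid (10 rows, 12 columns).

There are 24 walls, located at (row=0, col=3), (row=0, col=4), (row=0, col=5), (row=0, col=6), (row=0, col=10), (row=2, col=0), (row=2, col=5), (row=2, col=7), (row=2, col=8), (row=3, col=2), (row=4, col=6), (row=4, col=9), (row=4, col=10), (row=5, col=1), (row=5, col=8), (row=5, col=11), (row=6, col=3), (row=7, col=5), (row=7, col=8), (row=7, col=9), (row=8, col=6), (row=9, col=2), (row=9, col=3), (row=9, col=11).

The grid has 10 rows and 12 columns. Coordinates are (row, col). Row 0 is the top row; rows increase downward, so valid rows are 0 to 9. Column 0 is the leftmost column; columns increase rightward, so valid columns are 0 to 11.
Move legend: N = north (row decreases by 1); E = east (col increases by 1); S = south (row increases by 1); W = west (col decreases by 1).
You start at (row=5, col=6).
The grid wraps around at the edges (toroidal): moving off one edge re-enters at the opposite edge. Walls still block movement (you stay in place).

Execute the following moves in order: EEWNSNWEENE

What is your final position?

Start: (row=5, col=6)
  E (east): (row=5, col=6) -> (row=5, col=7)
  E (east): blocked, stay at (row=5, col=7)
  W (west): (row=5, col=7) -> (row=5, col=6)
  N (north): blocked, stay at (row=5, col=6)
  S (south): (row=5, col=6) -> (row=6, col=6)
  N (north): (row=6, col=6) -> (row=5, col=6)
  W (west): (row=5, col=6) -> (row=5, col=5)
  E (east): (row=5, col=5) -> (row=5, col=6)
  E (east): (row=5, col=6) -> (row=5, col=7)
  N (north): (row=5, col=7) -> (row=4, col=7)
  E (east): (row=4, col=7) -> (row=4, col=8)
Final: (row=4, col=8)

Answer: Final position: (row=4, col=8)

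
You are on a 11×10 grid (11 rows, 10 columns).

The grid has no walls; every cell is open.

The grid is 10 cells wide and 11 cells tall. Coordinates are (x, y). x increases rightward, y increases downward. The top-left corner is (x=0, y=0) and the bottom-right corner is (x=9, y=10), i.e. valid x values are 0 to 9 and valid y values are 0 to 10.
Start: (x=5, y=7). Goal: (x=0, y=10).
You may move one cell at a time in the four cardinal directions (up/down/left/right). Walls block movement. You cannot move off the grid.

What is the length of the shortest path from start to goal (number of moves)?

BFS from (x=5, y=7) until reaching (x=0, y=10):
  Distance 0: (x=5, y=7)
  Distance 1: (x=5, y=6), (x=4, y=7), (x=6, y=7), (x=5, y=8)
  Distance 2: (x=5, y=5), (x=4, y=6), (x=6, y=6), (x=3, y=7), (x=7, y=7), (x=4, y=8), (x=6, y=8), (x=5, y=9)
  Distance 3: (x=5, y=4), (x=4, y=5), (x=6, y=5), (x=3, y=6), (x=7, y=6), (x=2, y=7), (x=8, y=7), (x=3, y=8), (x=7, y=8), (x=4, y=9), (x=6, y=9), (x=5, y=10)
  Distance 4: (x=5, y=3), (x=4, y=4), (x=6, y=4), (x=3, y=5), (x=7, y=5), (x=2, y=6), (x=8, y=6), (x=1, y=7), (x=9, y=7), (x=2, y=8), (x=8, y=8), (x=3, y=9), (x=7, y=9), (x=4, y=10), (x=6, y=10)
  Distance 5: (x=5, y=2), (x=4, y=3), (x=6, y=3), (x=3, y=4), (x=7, y=4), (x=2, y=5), (x=8, y=5), (x=1, y=6), (x=9, y=6), (x=0, y=7), (x=1, y=8), (x=9, y=8), (x=2, y=9), (x=8, y=9), (x=3, y=10), (x=7, y=10)
  Distance 6: (x=5, y=1), (x=4, y=2), (x=6, y=2), (x=3, y=3), (x=7, y=3), (x=2, y=4), (x=8, y=4), (x=1, y=5), (x=9, y=5), (x=0, y=6), (x=0, y=8), (x=1, y=9), (x=9, y=9), (x=2, y=10), (x=8, y=10)
  Distance 7: (x=5, y=0), (x=4, y=1), (x=6, y=1), (x=3, y=2), (x=7, y=2), (x=2, y=3), (x=8, y=3), (x=1, y=4), (x=9, y=4), (x=0, y=5), (x=0, y=9), (x=1, y=10), (x=9, y=10)
  Distance 8: (x=4, y=0), (x=6, y=0), (x=3, y=1), (x=7, y=1), (x=2, y=2), (x=8, y=2), (x=1, y=3), (x=9, y=3), (x=0, y=4), (x=0, y=10)  <- goal reached here
One shortest path (8 moves): (x=5, y=7) -> (x=4, y=7) -> (x=3, y=7) -> (x=2, y=7) -> (x=1, y=7) -> (x=0, y=7) -> (x=0, y=8) -> (x=0, y=9) -> (x=0, y=10)

Answer: Shortest path length: 8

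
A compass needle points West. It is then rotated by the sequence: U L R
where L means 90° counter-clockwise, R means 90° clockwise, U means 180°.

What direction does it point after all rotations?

Start: West
  U (U-turn (180°)) -> East
  L (left (90° counter-clockwise)) -> North
  R (right (90° clockwise)) -> East
Final: East

Answer: Final heading: East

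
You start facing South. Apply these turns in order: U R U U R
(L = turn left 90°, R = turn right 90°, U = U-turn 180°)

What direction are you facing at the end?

Start: South
  U (U-turn (180°)) -> North
  R (right (90° clockwise)) -> East
  U (U-turn (180°)) -> West
  U (U-turn (180°)) -> East
  R (right (90° clockwise)) -> South
Final: South

Answer: Final heading: South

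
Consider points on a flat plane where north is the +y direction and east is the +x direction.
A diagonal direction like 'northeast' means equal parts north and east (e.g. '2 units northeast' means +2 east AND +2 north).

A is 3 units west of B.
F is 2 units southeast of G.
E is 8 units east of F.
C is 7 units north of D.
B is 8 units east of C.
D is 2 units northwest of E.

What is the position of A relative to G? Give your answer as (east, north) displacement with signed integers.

Answer: A is at (east=13, north=7) relative to G.

Derivation:
Place G at the origin (east=0, north=0).
  F is 2 units southeast of G: delta (east=+2, north=-2); F at (east=2, north=-2).
  E is 8 units east of F: delta (east=+8, north=+0); E at (east=10, north=-2).
  D is 2 units northwest of E: delta (east=-2, north=+2); D at (east=8, north=0).
  C is 7 units north of D: delta (east=+0, north=+7); C at (east=8, north=7).
  B is 8 units east of C: delta (east=+8, north=+0); B at (east=16, north=7).
  A is 3 units west of B: delta (east=-3, north=+0); A at (east=13, north=7).
Therefore A relative to G: (east=13, north=7).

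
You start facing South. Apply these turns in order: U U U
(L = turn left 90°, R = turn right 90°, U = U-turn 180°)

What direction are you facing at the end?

Answer: Final heading: North

Derivation:
Start: South
  U (U-turn (180°)) -> North
  U (U-turn (180°)) -> South
  U (U-turn (180°)) -> North
Final: North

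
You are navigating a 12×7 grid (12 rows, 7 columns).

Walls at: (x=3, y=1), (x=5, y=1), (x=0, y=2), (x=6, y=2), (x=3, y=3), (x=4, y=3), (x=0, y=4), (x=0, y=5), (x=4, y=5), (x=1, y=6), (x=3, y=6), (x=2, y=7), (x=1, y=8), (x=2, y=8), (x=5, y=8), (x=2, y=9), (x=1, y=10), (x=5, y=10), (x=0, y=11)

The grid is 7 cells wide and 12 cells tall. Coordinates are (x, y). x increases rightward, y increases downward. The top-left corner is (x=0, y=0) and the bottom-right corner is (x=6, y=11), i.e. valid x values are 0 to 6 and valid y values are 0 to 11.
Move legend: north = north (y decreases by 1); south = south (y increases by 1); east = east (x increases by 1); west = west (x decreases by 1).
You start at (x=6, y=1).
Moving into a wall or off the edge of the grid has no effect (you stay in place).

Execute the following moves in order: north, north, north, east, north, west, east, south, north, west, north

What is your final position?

Start: (x=6, y=1)
  north (north): (x=6, y=1) -> (x=6, y=0)
  north (north): blocked, stay at (x=6, y=0)
  north (north): blocked, stay at (x=6, y=0)
  east (east): blocked, stay at (x=6, y=0)
  north (north): blocked, stay at (x=6, y=0)
  west (west): (x=6, y=0) -> (x=5, y=0)
  east (east): (x=5, y=0) -> (x=6, y=0)
  south (south): (x=6, y=0) -> (x=6, y=1)
  north (north): (x=6, y=1) -> (x=6, y=0)
  west (west): (x=6, y=0) -> (x=5, y=0)
  north (north): blocked, stay at (x=5, y=0)
Final: (x=5, y=0)

Answer: Final position: (x=5, y=0)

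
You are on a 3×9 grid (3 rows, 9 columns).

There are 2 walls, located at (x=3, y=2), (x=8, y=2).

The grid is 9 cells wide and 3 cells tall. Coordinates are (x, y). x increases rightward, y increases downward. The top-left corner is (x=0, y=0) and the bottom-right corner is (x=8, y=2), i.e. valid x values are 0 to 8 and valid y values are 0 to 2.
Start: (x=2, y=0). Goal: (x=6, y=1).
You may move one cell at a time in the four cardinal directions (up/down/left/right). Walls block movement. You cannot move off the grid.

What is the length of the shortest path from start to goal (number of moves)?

Answer: Shortest path length: 5

Derivation:
BFS from (x=2, y=0) until reaching (x=6, y=1):
  Distance 0: (x=2, y=0)
  Distance 1: (x=1, y=0), (x=3, y=0), (x=2, y=1)
  Distance 2: (x=0, y=0), (x=4, y=0), (x=1, y=1), (x=3, y=1), (x=2, y=2)
  Distance 3: (x=5, y=0), (x=0, y=1), (x=4, y=1), (x=1, y=2)
  Distance 4: (x=6, y=0), (x=5, y=1), (x=0, y=2), (x=4, y=2)
  Distance 5: (x=7, y=0), (x=6, y=1), (x=5, y=2)  <- goal reached here
One shortest path (5 moves): (x=2, y=0) -> (x=3, y=0) -> (x=4, y=0) -> (x=5, y=0) -> (x=6, y=0) -> (x=6, y=1)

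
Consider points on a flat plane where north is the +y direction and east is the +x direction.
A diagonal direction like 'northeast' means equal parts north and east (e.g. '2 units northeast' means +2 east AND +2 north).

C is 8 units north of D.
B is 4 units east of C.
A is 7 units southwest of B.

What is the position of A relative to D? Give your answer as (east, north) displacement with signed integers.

Answer: A is at (east=-3, north=1) relative to D.

Derivation:
Place D at the origin (east=0, north=0).
  C is 8 units north of D: delta (east=+0, north=+8); C at (east=0, north=8).
  B is 4 units east of C: delta (east=+4, north=+0); B at (east=4, north=8).
  A is 7 units southwest of B: delta (east=-7, north=-7); A at (east=-3, north=1).
Therefore A relative to D: (east=-3, north=1).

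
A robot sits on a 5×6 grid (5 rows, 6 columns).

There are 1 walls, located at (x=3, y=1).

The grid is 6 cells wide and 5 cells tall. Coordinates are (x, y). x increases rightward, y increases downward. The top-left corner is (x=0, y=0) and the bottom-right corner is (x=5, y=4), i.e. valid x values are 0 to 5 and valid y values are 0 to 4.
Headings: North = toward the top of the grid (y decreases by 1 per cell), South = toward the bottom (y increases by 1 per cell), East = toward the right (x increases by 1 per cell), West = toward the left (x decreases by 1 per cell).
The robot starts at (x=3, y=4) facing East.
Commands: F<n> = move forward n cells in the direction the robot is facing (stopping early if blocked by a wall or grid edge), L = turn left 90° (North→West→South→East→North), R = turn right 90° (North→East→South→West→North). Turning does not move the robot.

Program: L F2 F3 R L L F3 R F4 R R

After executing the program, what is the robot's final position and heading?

Start: (x=3, y=4), facing East
  L: turn left, now facing North
  F2: move forward 2, now at (x=3, y=2)
  F3: move forward 0/3 (blocked), now at (x=3, y=2)
  R: turn right, now facing East
  L: turn left, now facing North
  L: turn left, now facing West
  F3: move forward 3, now at (x=0, y=2)
  R: turn right, now facing North
  F4: move forward 2/4 (blocked), now at (x=0, y=0)
  R: turn right, now facing East
  R: turn right, now facing South
Final: (x=0, y=0), facing South

Answer: Final position: (x=0, y=0), facing South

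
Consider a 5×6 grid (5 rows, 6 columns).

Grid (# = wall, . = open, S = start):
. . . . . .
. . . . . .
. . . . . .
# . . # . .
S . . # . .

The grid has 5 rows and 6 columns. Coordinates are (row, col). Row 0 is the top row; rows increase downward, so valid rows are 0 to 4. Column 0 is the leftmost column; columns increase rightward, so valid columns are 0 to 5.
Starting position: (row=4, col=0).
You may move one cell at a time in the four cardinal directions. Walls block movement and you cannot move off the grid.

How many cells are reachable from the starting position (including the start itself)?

BFS flood-fill from (row=4, col=0):
  Distance 0: (row=4, col=0)
  Distance 1: (row=4, col=1)
  Distance 2: (row=3, col=1), (row=4, col=2)
  Distance 3: (row=2, col=1), (row=3, col=2)
  Distance 4: (row=1, col=1), (row=2, col=0), (row=2, col=2)
  Distance 5: (row=0, col=1), (row=1, col=0), (row=1, col=2), (row=2, col=3)
  Distance 6: (row=0, col=0), (row=0, col=2), (row=1, col=3), (row=2, col=4)
  Distance 7: (row=0, col=3), (row=1, col=4), (row=2, col=5), (row=3, col=4)
  Distance 8: (row=0, col=4), (row=1, col=5), (row=3, col=5), (row=4, col=4)
  Distance 9: (row=0, col=5), (row=4, col=5)
Total reachable: 27 (grid has 27 open cells total)

Answer: Reachable cells: 27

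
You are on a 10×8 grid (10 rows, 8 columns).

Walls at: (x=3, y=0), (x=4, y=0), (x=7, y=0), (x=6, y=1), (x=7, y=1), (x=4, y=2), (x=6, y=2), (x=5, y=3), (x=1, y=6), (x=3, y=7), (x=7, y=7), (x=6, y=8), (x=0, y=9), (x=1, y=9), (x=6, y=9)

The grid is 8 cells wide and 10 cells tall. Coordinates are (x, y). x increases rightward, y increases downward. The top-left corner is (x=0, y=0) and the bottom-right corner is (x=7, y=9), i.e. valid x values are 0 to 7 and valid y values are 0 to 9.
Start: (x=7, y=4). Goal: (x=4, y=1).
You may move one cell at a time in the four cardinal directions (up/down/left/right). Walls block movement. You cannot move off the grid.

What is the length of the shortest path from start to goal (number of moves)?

BFS from (x=7, y=4) until reaching (x=4, y=1):
  Distance 0: (x=7, y=4)
  Distance 1: (x=7, y=3), (x=6, y=4), (x=7, y=5)
  Distance 2: (x=7, y=2), (x=6, y=3), (x=5, y=4), (x=6, y=5), (x=7, y=6)
  Distance 3: (x=4, y=4), (x=5, y=5), (x=6, y=6)
  Distance 4: (x=4, y=3), (x=3, y=4), (x=4, y=5), (x=5, y=6), (x=6, y=7)
  Distance 5: (x=3, y=3), (x=2, y=4), (x=3, y=5), (x=4, y=6), (x=5, y=7)
  Distance 6: (x=3, y=2), (x=2, y=3), (x=1, y=4), (x=2, y=5), (x=3, y=6), (x=4, y=7), (x=5, y=8)
  Distance 7: (x=3, y=1), (x=2, y=2), (x=1, y=3), (x=0, y=4), (x=1, y=5), (x=2, y=6), (x=4, y=8), (x=5, y=9)
  Distance 8: (x=2, y=1), (x=4, y=1), (x=1, y=2), (x=0, y=3), (x=0, y=5), (x=2, y=7), (x=3, y=8), (x=4, y=9)  <- goal reached here
One shortest path (8 moves): (x=7, y=4) -> (x=6, y=4) -> (x=5, y=4) -> (x=4, y=4) -> (x=3, y=4) -> (x=3, y=3) -> (x=3, y=2) -> (x=3, y=1) -> (x=4, y=1)

Answer: Shortest path length: 8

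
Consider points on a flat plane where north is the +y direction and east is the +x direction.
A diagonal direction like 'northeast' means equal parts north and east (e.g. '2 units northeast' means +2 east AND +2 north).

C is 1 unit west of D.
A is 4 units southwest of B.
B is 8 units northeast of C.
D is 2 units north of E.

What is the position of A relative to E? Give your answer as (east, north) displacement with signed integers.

Place E at the origin (east=0, north=0).
  D is 2 units north of E: delta (east=+0, north=+2); D at (east=0, north=2).
  C is 1 unit west of D: delta (east=-1, north=+0); C at (east=-1, north=2).
  B is 8 units northeast of C: delta (east=+8, north=+8); B at (east=7, north=10).
  A is 4 units southwest of B: delta (east=-4, north=-4); A at (east=3, north=6).
Therefore A relative to E: (east=3, north=6).

Answer: A is at (east=3, north=6) relative to E.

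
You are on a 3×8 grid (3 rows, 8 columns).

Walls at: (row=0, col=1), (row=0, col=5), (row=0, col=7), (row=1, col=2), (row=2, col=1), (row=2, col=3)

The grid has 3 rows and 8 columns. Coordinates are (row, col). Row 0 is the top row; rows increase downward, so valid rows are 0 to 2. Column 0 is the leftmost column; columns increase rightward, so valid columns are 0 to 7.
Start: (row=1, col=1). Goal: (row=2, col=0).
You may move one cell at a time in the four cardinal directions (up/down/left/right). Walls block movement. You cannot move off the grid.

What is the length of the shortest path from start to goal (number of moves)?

BFS from (row=1, col=1) until reaching (row=2, col=0):
  Distance 0: (row=1, col=1)
  Distance 1: (row=1, col=0)
  Distance 2: (row=0, col=0), (row=2, col=0)  <- goal reached here
One shortest path (2 moves): (row=1, col=1) -> (row=1, col=0) -> (row=2, col=0)

Answer: Shortest path length: 2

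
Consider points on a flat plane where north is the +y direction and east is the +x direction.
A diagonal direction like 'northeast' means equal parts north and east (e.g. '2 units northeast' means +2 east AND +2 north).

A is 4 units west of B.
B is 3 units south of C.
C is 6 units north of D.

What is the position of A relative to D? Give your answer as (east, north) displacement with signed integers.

Answer: A is at (east=-4, north=3) relative to D.

Derivation:
Place D at the origin (east=0, north=0).
  C is 6 units north of D: delta (east=+0, north=+6); C at (east=0, north=6).
  B is 3 units south of C: delta (east=+0, north=-3); B at (east=0, north=3).
  A is 4 units west of B: delta (east=-4, north=+0); A at (east=-4, north=3).
Therefore A relative to D: (east=-4, north=3).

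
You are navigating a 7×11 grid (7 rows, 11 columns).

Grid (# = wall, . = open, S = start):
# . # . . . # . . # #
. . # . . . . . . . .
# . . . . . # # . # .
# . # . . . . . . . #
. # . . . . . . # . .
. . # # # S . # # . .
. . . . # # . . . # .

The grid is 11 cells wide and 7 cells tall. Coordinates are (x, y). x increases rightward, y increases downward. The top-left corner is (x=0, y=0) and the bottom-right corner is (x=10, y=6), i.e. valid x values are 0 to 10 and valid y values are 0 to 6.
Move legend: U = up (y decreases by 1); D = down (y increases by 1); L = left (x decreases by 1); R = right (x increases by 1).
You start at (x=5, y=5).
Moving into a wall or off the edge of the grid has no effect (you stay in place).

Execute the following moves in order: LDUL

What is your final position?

Answer: Final position: (x=4, y=4)

Derivation:
Start: (x=5, y=5)
  L (left): blocked, stay at (x=5, y=5)
  D (down): blocked, stay at (x=5, y=5)
  U (up): (x=5, y=5) -> (x=5, y=4)
  L (left): (x=5, y=4) -> (x=4, y=4)
Final: (x=4, y=4)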